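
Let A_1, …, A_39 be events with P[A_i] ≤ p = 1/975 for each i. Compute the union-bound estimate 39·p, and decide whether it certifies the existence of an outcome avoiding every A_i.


Union bound: P[∪_{i=1}^{39} A_i] ≤ Σ_i P[A_i] ≤ 39·p = 39·(1/975) = 1/25.
Numerically: 1/25 ≈ 0.0400000.
Is 1/25 < 1? YES.
Since P[∪ A_i] ≤ 1/25 < 1, the complement has P[∩ A_i^c] ≥ 1 − 1/25 = 24/25 > 0, so some outcome avoids every A_i.

39·p = 1/25 ≈ 0.0400000; existence CERTIFIED by the union bound.


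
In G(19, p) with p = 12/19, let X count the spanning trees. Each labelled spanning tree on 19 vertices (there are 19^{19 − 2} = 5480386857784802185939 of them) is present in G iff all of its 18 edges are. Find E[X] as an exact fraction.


K_19 has 19^{19 − 2} = 5480386857784802185939 labelled spanning trees.
For each such spanning tree H, let X_H = 1 if all 18 edges of H are present in G. Then P[X_H = 1] = p^{18} = (12/19)^{18} = 26623333280885243904/104127350297911241532841.
Summing the indicators: E[X] = Σ_H E[X_H] = 5480386857784802185939 · p^{18} = 5480386857784802185939 · 26623333280885243904/104127350297911241532841 = 26623333280885243904/19.
Numerically: E[X] ≈ 1.4012e+18.

E[X] = 5480386857784802185939 · (12/19)^{18} = 26623333280885243904/19 ≈ 1.4012e+18.


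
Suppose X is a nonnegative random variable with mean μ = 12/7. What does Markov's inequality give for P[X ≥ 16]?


μ = E[X] = 12/7, a = 16.
Markov: P[X ≥ 16] ≤ μ/a = (12/7)/16 = 3/28.
Numerically: ≈ 0.1071.
(Since a = 16 > μ = 1.7143, the bound 3/28 is < 1 and informative.)

P[X ≥ 16] ≤ 3/28 ≈ 0.1071.


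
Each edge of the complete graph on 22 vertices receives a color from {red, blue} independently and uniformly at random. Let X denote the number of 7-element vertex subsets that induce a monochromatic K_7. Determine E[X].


Let X = Σ_S X_S over the C(22, 7) = 170544 subsets S of size 7, where X_S = 1 if the K_7 on S is monochromatic.
For a fixed S, the K_7 on S has C(7, 2) = 21 edges. P[all 21 edges red] = (1/2)^21, and likewise for blue, so P[monochromatic] = 2·(1/2)^21 = 2^{1 − 21} = 1/1048576.
By linearity of expectation: E[X] = C(22, 7) · 2^{1 − 21} = 170544 · 1/1048576 = 10659/65536.
Numerically: E[X] ≈ 0.163.

E[X] = C(22,7)·2^(1−C(7,2)) = 10659/65536 ≈ 0.163.


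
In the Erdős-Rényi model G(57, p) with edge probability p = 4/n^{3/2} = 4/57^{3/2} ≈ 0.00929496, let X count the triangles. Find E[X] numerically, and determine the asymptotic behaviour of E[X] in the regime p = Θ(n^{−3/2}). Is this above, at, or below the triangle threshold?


Number of potential triangles: C(57, 3) = 29260.
Each occurs with probability p³ ≈ (0.00929496)³ ≈ 8.03050993e-07.
By linearity: E[X] = C(57, 3)·p³ ≈ 29260 · 8.03050993e-07 ≈ 0.023497.
Since α = 3/2 > 1, p = c/n^{3/2} = o(1/n) is below the triangle threshold p ~ 1/n. Asymptotically E[X] ~ (c³/6)·n^{3(1−α)} = (4³/6)·n^{-1.5} → 0, so by Markov's inequality G has no triangles w.h.p.

E[X] ≈ 0.023497; in regime p = Θ(1/n^{3/2}) E[X] tends to 0 (below the triangle threshold p ~ 1/n).


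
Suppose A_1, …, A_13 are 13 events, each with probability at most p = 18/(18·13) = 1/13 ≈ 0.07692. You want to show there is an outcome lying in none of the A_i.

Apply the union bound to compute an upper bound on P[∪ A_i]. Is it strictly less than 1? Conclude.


Union bound: P[∪_{i=1}^{13} A_i] ≤ Σ_i P[A_i] ≤ 13·p = 13·(1/13) = 1.
Numerically: 1 ≈ 1.00000.
Is 1 < 1? NO.
Since the bound 1 is ≥ 1, the union bound is uninformative here; it does NOT by itself certify existence.

13·p = 1 ≈ 1.00000; existence NOT certified by the union bound.


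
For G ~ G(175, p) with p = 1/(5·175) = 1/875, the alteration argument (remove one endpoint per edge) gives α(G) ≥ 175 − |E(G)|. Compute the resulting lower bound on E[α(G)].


E[|E(G)|] = C(175, 2)·p = 15225 · (1/875) = 87/5.
E[α(G)] ≥ n − E[|E(G)|] = 175 − 87/5 = 788/5.
Numerically: ≈ 157.600000.
(This is only a lower bound; the true E[α(G)] may be larger.)

E[α(G)] ≥ 788/5 ≈ 157.600000.


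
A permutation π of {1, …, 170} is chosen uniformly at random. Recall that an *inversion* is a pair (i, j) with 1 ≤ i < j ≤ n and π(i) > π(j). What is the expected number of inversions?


Write X = Σ X_I over the C(170, 2) = 14365 pairs i < j, with X_I the indicator of one inversion.
There are 14365 indicators.
For each fixed pair i < j, the values π(i) and π(j) are two distinct elements of {1, …, 170} in uniformly random order; by symmetry P[π(i) > π(j)] = 1/2.
By linearity: E[X] = 14365 · (1/2) = C(170, 2) · (1/2) = 14365/2 = 14365/2 ≈ 7182.500.

E[X] = 14365/2 = 7182.500.


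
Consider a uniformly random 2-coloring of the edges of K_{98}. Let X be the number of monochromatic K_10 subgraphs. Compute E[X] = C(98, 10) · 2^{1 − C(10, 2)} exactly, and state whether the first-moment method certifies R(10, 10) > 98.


E[X] = C(98, 10) · 2^{1 − 45} = 14005614014756 · 2^{−44} = 14005614014756/17592186044416.
As a reduced fraction: E[X] = 3501403503689/4398046511104 ≈ 0.79613.
Is E[X] < 1? YES.
Since E[X] < 1, there exists a 2-coloring of K_{98} with no monochromatic K_10; hence R(10, 10) > 98.

E[X] = 3501403503689/4398046511104 ≈ 0.79613; E[X] < 1, so R(10, 10) > 98.


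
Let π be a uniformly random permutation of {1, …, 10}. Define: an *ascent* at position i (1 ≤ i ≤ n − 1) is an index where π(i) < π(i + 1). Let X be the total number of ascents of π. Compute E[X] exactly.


Write X = Σ X_I over i = 1, …, 9, with X_I the indicator of one ascent.
There are 9 indicators.
For each fixed i, the pair (π(i), π(i+1)) is a uniformly random ordered pair of distinct values from {1, …, 10}; by symmetry P[π(i) < π(i+1)] = 1/2.
By linearity: E[X] = 9 · (1/2) = (10 − 1) · (1/2) = 9/2 ≈ 4.50000.

E[X] = 9/2 = 4.50000.


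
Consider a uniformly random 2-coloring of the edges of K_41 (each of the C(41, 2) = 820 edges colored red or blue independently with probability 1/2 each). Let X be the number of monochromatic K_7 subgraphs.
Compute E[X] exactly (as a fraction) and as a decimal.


Let X = Σ_S X_S over the C(41, 7) = 22481940 subsets S of size 7, where X_S = 1 if the K_7 on S is monochromatic.
For a fixed S, the K_7 on S has C(7, 2) = 21 edges. P[all 21 edges red] = (1/2)^21, and likewise for blue, so P[monochromatic] = 2·(1/2)^21 = 2^{1 − 21} = 1/1048576.
Summing: E[X] = C(41, 7) · 2^{1 − 21} = 22481940 · 1/1048576 = 5620485/262144.
Numerically: E[X] ≈ 21.440.

E[X] = C(41,7)·2^(1−C(7,2)) = 5620485/262144 ≈ 21.440.


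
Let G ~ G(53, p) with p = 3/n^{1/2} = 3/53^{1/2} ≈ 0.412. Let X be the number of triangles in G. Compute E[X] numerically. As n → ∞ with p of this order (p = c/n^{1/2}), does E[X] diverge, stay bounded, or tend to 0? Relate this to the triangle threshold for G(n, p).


Number of potential triangles: C(53, 3) = 23426.
Each occurs with probability p³ ≈ (0.412)³ ≈ 6.99761e-02.
By linearity: E[X] = C(53, 3)·p³ ≈ 23426 · 6.99761e-02 ≈ 1639.261.
Since α = 1/2 < 1, p = c/n^{1/2} ≫ 1/n is above the triangle threshold p ~ 1/n. Asymptotically E[X] ~ (c³/6)·n^{3(1−α)} = (3³/6)·n^{1.5} → ∞; triangles are abundant w.h.p.

E[X] ≈ 1639.261; in regime p = Θ(1/n^{1/2}) E[X] diverges (above the triangle threshold p ~ 1/n).


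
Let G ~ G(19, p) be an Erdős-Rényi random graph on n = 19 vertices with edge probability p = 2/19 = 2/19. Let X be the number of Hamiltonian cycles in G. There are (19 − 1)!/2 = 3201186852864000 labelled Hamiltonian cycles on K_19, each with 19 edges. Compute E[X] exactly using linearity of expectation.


K_19 has (19 − 1)!/2 = 3201186852864000 labelled Hamiltonian cycles.
For each such Hamiltonian cycle H, let X_H = 1 if all 19 edges of H are present in G. Then P[X_H = 1] = p^{19} = (2/19)^{19} = 524288/1978419655660313589123979.
By linearity of expectation: E[X] = Σ_H E[X_H] = 3201186852864000 · p^{19} = 3201186852864000 · 524288/1978419655660313589123979 = 1678343852714360832000/1978419655660313589123979.
Numerically: E[X] ≈ 0.0008483.

E[X] = 3201186852864000 · (2/19)^{19} = 1678343852714360832000/1978419655660313589123979 ≈ 0.0008483.


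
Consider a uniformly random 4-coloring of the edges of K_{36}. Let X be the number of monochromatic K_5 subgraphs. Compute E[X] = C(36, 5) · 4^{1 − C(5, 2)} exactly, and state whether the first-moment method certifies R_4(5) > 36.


E[X] = C(36, 5) · 4^{1 − 10} = 376992 · 4^{−9} = 376992/262144.
As a reduced fraction: E[X] = 11781/8192 ≈ 1.4381104.
Is E[X] < 1? NO.
Since E[X] ≥ 1, the first-moment bound is inconclusive at n = 36; it does NOT by itself certify R_4(5) > 36.

E[X] = 11781/8192 ≈ 1.4381104; E[X] ≥ 1; first-moment method inconclusive here.


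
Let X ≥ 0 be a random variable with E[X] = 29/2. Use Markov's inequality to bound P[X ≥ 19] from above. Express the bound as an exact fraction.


μ = E[X] = 29/2, a = 19.
Markov: P[X ≥ 19] ≤ μ/a = (29/2)/19 = 29/38.
Numerically: ≈ 0.763.
(Since a = 19 > μ = 14.500, the bound 29/38 is < 1 and informative.)

P[X ≥ 19] ≤ 29/38 ≈ 0.763.


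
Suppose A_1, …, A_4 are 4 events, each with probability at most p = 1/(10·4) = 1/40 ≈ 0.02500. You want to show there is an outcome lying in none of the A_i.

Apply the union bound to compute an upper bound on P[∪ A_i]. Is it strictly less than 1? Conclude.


Union bound: P[∪_{i=1}^{4} A_i] ≤ Σ_i P[A_i] ≤ 4·p = 4·(1/40) = 1/10.
Numerically: 1/10 ≈ 0.10000.
Is 1/10 < 1? YES.
Since P[∪ A_i] ≤ 1/10 < 1, the complement has P[∩ A_i^c] ≥ 1 − 1/10 = 9/10 > 0, so some outcome avoids every A_i.

4·p = 1/10 ≈ 0.10000; existence CERTIFIED by the union bound.


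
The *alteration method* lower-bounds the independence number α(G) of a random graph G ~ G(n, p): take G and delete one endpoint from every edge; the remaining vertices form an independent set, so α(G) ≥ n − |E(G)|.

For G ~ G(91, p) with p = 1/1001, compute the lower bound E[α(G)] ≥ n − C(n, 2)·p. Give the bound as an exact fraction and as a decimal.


E[|E(G)|] = C(91, 2)·p = 4095 · (1/1001) = 45/11.
E[α(G)] ≥ n − E[|E(G)|] = 91 − 45/11 = 956/11.
Numerically: ≈ 86.90909.
(This is only a lower bound; the true E[α(G)] may be larger.)

E[α(G)] ≥ 956/11 ≈ 86.90909.


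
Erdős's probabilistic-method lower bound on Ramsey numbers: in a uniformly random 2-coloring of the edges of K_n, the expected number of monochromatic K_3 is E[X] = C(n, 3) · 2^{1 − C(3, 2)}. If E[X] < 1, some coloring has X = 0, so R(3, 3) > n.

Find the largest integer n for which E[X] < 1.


We need C(n, 3) · 2^{1 − 3} < 1, i.e. C(n, 3) < 2^{3 − 1} = 4.
Check values of n near the boundary:
  n = 3: C(3, 3) = 1; 1 < 4? YES
  n = 4: C(4, 3) = 4; 4 < 4? NO
  n = 5: C(5, 3) = 10; 10 < 4? NO
The largest n with C(n, 3) < 4 is n = 3 (where E[X] = 1/4 ≈ 0.250). Hence R(3, 3) > 3, i.e. R(3, 3) ≥ 4.

Largest n = 3; hence R(3, 3) > 3.


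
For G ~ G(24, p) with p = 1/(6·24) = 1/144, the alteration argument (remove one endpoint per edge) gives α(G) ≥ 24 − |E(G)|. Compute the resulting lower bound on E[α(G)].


E[|E(G)|] = C(24, 2)·p = 276 · (1/144) = 23/12.
E[α(G)] ≥ n − E[|E(G)|] = 24 − 23/12 = 265/12.
Numerically: ≈ 22.08333.
(This is only a lower bound; the true E[α(G)] may be larger.)

E[α(G)] ≥ 265/12 ≈ 22.08333.


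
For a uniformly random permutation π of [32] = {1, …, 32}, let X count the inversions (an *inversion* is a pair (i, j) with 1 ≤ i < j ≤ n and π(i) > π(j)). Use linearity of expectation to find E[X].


Write X = Σ X_I over the C(32, 2) = 496 pairs i < j, with X_I the indicator of one inversion.
There are 496 indicators.
For each fixed pair i < j, the values π(i) and π(j) are two distinct elements of {1, …, 32} in uniformly random order; by symmetry P[π(i) > π(j)] = 1/2.
By linearity: E[X] = 496 · (1/2) = C(32, 2) · (1/2) = 496/2 = 248 ≈ 248.000.

E[X] = 248 = 248.000.


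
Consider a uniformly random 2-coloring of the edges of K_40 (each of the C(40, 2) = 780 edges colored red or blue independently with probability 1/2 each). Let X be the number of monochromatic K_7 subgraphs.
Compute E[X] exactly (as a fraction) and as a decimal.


Let X = Σ_S X_S over the C(40, 7) = 18643560 subsets S of size 7, where X_S = 1 if the K_7 on S is monochromatic.
For a fixed S, the K_7 on S has C(7, 2) = 21 edges. P[all 21 edges red] = (1/2)^21, and likewise for blue, so P[monochromatic] = 2·(1/2)^21 = 2^{1 − 21} = 1/1048576.
By linearity: E[X] = C(40, 7) · 2^{1 − 21} = 18643560 · 1/1048576 = 2330445/131072.
Numerically: E[X] ≈ 17.779884.

E[X] = C(40,7)·2^(1−C(7,2)) = 2330445/131072 ≈ 17.779884.


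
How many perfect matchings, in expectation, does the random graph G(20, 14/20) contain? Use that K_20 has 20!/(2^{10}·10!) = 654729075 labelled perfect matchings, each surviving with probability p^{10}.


K_20 has 20!/(2^{10}·10!) = 654729075 labelled perfect matchings.
For each such perfect matching H, let X_H = 1 if all 10 edges of H are present in G. Then P[X_H = 1] = p^{10} = (7/10)^{10} = 282475249/10000000000.
By linearity of expectation: E[X] = Σ_H E[X_H] = 654729075 · p^{10} = 654729075 · 282475249/10000000000 = 7397790339526587/400000000.
Numerically: E[X] ≈ 1.849e+07.

E[X] = 654729075 · (7/10)^{10} = 7397790339526587/400000000 ≈ 1.849e+07.


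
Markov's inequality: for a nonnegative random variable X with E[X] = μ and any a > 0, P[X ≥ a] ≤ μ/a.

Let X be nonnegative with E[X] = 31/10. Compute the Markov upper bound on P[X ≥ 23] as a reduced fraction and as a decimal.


μ = E[X] = 31/10, a = 23.
Markov: P[X ≥ 23] ≤ μ/a = (31/10)/23 = 31/230.
Numerically: ≈ 0.13478.
(Since a = 23 > μ = 3.10000, the bound 31/230 is < 1 and informative.)

P[X ≥ 23] ≤ 31/230 ≈ 0.13478.


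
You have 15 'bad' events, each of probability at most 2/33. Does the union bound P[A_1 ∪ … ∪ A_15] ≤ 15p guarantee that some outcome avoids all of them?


Union bound: P[∪_{i=1}^{15} A_i] ≤ Σ_i P[A_i] ≤ 15·p = 15·(2/33) = 10/11.
Numerically: 10/11 ≈ 0.909.
Is 10/11 < 1? YES.
Since P[∪ A_i] ≤ 10/11 < 1, the complement has P[∩ A_i^c] ≥ 1 − 10/11 = 1/11 > 0, so some outcome avoids every A_i.

15·p = 10/11 ≈ 0.909; existence CERTIFIED by the union bound.


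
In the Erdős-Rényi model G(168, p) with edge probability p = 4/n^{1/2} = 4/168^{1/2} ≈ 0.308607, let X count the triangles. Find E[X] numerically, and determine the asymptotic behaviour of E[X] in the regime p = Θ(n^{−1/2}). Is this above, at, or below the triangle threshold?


Number of potential triangles: C(168, 3) = 776216.
Each occurs with probability p³ ≈ (0.308607)³ ≈ 2.93911143e-02.
By linearity: E[X] = C(168, 3)·p³ ≈ 776216 · 2.93911143e-02 ≈ 22813.853161.
Since α = 1/2 < 1, p = c/n^{1/2} ≫ 1/n is above the triangle threshold p ~ 1/n. Asymptotically E[X] ~ (c³/6)·n^{3(1−α)} = (4³/6)·n^{1.5} → ∞; triangles are abundant w.h.p.

E[X] ≈ 22813.853161; in regime p = Θ(1/n^{1/2}) E[X] diverges (above the triangle threshold p ~ 1/n).


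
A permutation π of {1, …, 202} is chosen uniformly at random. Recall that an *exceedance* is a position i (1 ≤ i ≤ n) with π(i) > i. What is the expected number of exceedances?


Write X = Σ_{i=1}^{202} X_i, where X_i = 1_{π(i) > i}.
For each fixed i, π(i) is uniform over {1, …, 202} (marginal of a uniform permutation), so P[π(i) > i] = (n − i)/n. Summing: Σ_{i=1}^{202} (n − i)/n = (0 + 1 + … + 201)/202 = 202(202 − 1)/(2·202) = (202 − 1)/2.
Hence E[X] = Σ_{i=1}^{202} (202 − i)/202 = 201/2 ≈ 100.5000.

E[X] = 201/2 = 100.5000.


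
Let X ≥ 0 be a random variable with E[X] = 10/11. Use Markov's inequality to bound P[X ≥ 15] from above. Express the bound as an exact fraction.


μ = E[X] = 10/11, a = 15.
Markov: P[X ≥ 15] ≤ μ/a = (10/11)/15 = 2/33.
Numerically: ≈ 0.0606.
(Since a = 15 > μ = 0.9091, the bound 2/33 is < 1 and informative.)

P[X ≥ 15] ≤ 2/33 ≈ 0.0606.


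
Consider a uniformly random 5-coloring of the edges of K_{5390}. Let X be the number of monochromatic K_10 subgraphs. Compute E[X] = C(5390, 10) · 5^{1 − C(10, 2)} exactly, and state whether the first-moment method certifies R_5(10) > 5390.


E[X] = C(5390, 10) · 5^{1 − 45} = 5655833965919099070255434039753 · 5^{−44} = 5655833965919099070255434039753/5684341886080801486968994140625.
As a reduced fraction: E[X] = 5655833965919099070255434039753/5684341886080801486968994140625 ≈ 0.99498.
Is E[X] < 1? YES.
Since E[X] < 1, there exists a 5-coloring of K_{5390} with no monochromatic K_10; hence R_5(10) > 5390.

E[X] = 5655833965919099070255434039753/5684341886080801486968994140625 ≈ 0.99498; E[X] < 1, so R_5(10) > 5390.


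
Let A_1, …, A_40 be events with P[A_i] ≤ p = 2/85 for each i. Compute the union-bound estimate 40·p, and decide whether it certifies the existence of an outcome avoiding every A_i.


Union bound: P[∪_{i=1}^{40} A_i] ≤ Σ_i P[A_i] ≤ 40·p = 40·(2/85) = 16/17.
Numerically: 16/17 ≈ 0.94118.
Is 16/17 < 1? YES.
Since P[∪ A_i] ≤ 16/17 < 1, the complement has P[∩ A_i^c] ≥ 1 − 16/17 = 1/17 > 0, so some outcome avoids every A_i.

40·p = 16/17 ≈ 0.94118; existence CERTIFIED by the union bound.


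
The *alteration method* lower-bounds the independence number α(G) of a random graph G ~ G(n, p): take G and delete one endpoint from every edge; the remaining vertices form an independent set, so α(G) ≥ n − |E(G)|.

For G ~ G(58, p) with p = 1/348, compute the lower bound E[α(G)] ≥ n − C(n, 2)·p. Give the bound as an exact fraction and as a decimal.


E[|E(G)|] = C(58, 2)·p = 1653 · (1/348) = 19/4.
E[α(G)] ≥ n − E[|E(G)|] = 58 − 19/4 = 213/4.
Numerically: ≈ 53.250000.
(This is only a lower bound; the true E[α(G)] may be larger.)

E[α(G)] ≥ 213/4 ≈ 53.250000.


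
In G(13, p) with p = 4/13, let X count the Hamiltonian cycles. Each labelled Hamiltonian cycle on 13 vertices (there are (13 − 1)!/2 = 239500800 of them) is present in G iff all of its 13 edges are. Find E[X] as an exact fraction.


K_13 has (13 − 1)!/2 = 239500800 labelled Hamiltonian cycles.
For each such Hamiltonian cycle H, let X_H = 1 if all 13 edges of H are present in G. Then P[X_H = 1] = p^{13} = (4/13)^{13} = 67108864/302875106592253.
By linearity: E[X] = Σ_H E[X_H] = 239500800 · p^{13} = 239500800 · 67108864/302875106592253 = 16072626615091200/302875106592253.
Numerically: E[X] ≈ 53.1.

E[X] = 239500800 · (4/13)^{13} = 16072626615091200/302875106592253 ≈ 53.1.


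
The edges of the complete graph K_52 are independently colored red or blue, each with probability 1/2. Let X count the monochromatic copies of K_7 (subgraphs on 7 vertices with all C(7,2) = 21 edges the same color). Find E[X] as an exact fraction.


Let X = Σ_S X_S over the C(52, 7) = 133784560 subsets S of size 7, where X_S = 1 if the K_7 on S is monochromatic.
For a fixed S, the K_7 on S has C(7, 2) = 21 edges. P[all 21 edges red] = (1/2)^21, and likewise for blue, so P[monochromatic] = 2·(1/2)^21 = 2^{1 − 21} = 1/1048576.
By linearity: E[X] = C(52, 7) · 2^{1 − 21} = 133784560 · 1/1048576 = 8361535/65536.
Numerically: E[X] ≈ 127.586899.

E[X] = C(52,7)·2^(1−C(7,2)) = 8361535/65536 ≈ 127.586899.


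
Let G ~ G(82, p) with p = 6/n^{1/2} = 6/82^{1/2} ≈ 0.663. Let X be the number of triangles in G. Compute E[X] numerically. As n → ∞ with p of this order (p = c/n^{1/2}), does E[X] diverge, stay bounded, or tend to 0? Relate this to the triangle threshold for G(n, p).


Number of potential triangles: C(82, 3) = 88560.
Each occurs with probability p³ ≈ (0.663)³ ≈ 2.90893e-01.
By linearity: E[X] = C(82, 3)·p³ ≈ 88560 · 2.90893e-01 ≈ 25761.466.
Since α = 1/2 < 1, p = c/n^{1/2} ≫ 1/n is above the triangle threshold p ~ 1/n. Asymptotically E[X] ~ (c³/6)·n^{3(1−α)} = (6³/6)·n^{1.5} → ∞; triangles are abundant w.h.p.

E[X] ≈ 25761.466; in regime p = Θ(1/n^{1/2}) E[X] diverges (above the triangle threshold p ~ 1/n).


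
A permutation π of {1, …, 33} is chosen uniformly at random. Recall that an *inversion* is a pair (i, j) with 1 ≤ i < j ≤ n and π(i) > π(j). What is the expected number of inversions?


Write X = Σ X_I over the C(33, 2) = 528 pairs i < j, with X_I the indicator of one inversion.
There are 528 indicators.
For each fixed pair i < j, the values π(i) and π(j) are two distinct elements of {1, …, 33} in uniformly random order; by symmetry P[π(i) > π(j)] = 1/2.
By linearity: E[X] = 528 · (1/2) = C(33, 2) · (1/2) = 528/2 = 264 ≈ 264.000000.

E[X] = 264 = 264.000000.


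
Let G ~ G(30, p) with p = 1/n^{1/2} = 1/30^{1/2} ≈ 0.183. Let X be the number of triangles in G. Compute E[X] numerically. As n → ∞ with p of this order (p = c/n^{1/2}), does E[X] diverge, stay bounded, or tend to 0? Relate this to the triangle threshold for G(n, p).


Number of potential triangles: C(30, 3) = 4060.
Each occurs with probability p³ ≈ (0.183)³ ≈ 6.08581e-03.
By linearity: E[X] = C(30, 3)·p³ ≈ 4060 · 6.08581e-03 ≈ 24.708.
Since α = 1/2 < 1, p = c/n^{1/2} ≫ 1/n is above the triangle threshold p ~ 1/n. Asymptotically E[X] ~ (c³/6)·n^{3(1−α)} = (1³/6)·n^{1.5} → ∞; triangles are abundant w.h.p.

E[X] ≈ 24.708; in regime p = Θ(1/n^{1/2}) E[X] diverges (above the triangle threshold p ~ 1/n).


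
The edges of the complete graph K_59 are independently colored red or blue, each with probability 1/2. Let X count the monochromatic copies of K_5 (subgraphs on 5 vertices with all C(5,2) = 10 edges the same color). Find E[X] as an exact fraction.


Let X = Σ_S X_S over the C(59, 5) = 5006386 subsets S of size 5, where X_S = 1 if the K_5 on S is monochromatic.
For a fixed S, the K_5 on S has C(5, 2) = 10 edges. P[all 10 edges red] = (1/2)^10, and likewise for blue, so P[monochromatic] = 2·(1/2)^10 = 2^{1 − 10} = 1/512.
By linearity of expectation: E[X] = C(59, 5) · 2^{1 − 10} = 5006386 · 1/512 = 2503193/256.
Numerically: E[X] ≈ 9778.098.

E[X] = C(59,5)·2^(1−C(5,2)) = 2503193/256 ≈ 9778.098.


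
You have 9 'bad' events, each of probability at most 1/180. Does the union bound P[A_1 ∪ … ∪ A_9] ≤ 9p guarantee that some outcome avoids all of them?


Union bound: P[∪_{i=1}^{9} A_i] ≤ Σ_i P[A_i] ≤ 9·p = 9·(1/180) = 1/20.
Numerically: 1/20 ≈ 0.0500.
Is 1/20 < 1? YES.
Since P[∪ A_i] ≤ 1/20 < 1, the complement has P[∩ A_i^c] ≥ 1 − 1/20 = 19/20 > 0, so some outcome avoids every A_i.

9·p = 1/20 ≈ 0.0500; existence CERTIFIED by the union bound.


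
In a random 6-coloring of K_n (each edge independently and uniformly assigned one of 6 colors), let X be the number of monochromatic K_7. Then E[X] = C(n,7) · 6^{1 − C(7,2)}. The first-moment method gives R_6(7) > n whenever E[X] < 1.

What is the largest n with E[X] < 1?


We need C(n, 7) · 6^{1 − 21} < 1, i.e. C(n, 7) < 6^{21 − 1} = 3656158440062976.
Check values of n near the boundary:
  n = 565: C(565, 7) = 3513212521235560; 3513212521235560 < 3656158440062976? YES
  n = 566: C(566, 7) = 3557206237959440; 3557206237959440 < 3656158440062976? YES
  n = 567: C(567, 7) = 3601671315933933; 3601671315933933 < 3656158440062976? YES
  n = 568: C(568, 7) = 3646611956239704; 3646611956239704 < 3656158440062976? YES
  n = 569: C(569, 7) = 3692032389858348; 3692032389858348 < 3656158440062976? NO
  n = 570: C(570, 7) = 3737936877831720; 3737936877831720 < 3656158440062976? NO
The largest n with C(n, 7) < 3656158440062976 is n = 568 (where E[X] = 16882462760369/16926659444736 ≈ 0.9973889). Hence R_6(7) > 568, i.e. R_6(7) ≥ 569.

Largest n = 568; hence R_6(7) > 568.


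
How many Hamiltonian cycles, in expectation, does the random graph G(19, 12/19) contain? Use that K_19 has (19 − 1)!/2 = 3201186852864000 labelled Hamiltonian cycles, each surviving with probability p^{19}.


K_19 has (19 − 1)!/2 = 3201186852864000 labelled Hamiltonian cycles.
For each such Hamiltonian cycle H, let X_H = 1 if all 19 edges of H are present in G. Then P[X_H = 1] = p^{19} = (12/19)^{19} = 319479999370622926848/1978419655660313589123979.
By linearity of expectation: E[X] = Σ_H E[X_H] = 3201186852864000 · p^{19} = 3201186852864000 · 319479999370622926848/1978419655660313589123979 = 1022715173738237107931793611292672000/1978419655660313589123979.
Numerically: E[X] ≈ 5.17e+11.

E[X] = 3201186852864000 · (12/19)^{19} = 1022715173738237107931793611292672000/1978419655660313589123979 ≈ 5.17e+11.


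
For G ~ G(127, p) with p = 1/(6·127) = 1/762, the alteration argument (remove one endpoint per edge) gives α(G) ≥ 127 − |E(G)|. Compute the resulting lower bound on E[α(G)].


E[|E(G)|] = C(127, 2)·p = 8001 · (1/762) = 21/2.
E[α(G)] ≥ n − E[|E(G)|] = 127 − 21/2 = 233/2.
Numerically: ≈ 116.5000.
(This is only a lower bound; the true E[α(G)] may be larger.)

E[α(G)] ≥ 233/2 ≈ 116.5000.


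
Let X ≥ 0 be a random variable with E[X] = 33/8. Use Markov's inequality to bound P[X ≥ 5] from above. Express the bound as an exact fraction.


μ = E[X] = 33/8, a = 5.
Markov: P[X ≥ 5] ≤ μ/a = (33/8)/5 = 33/40.
Numerically: ≈ 0.8250.
(Since a = 5 > μ = 4.1250, the bound 33/40 is < 1 and informative.)

P[X ≥ 5] ≤ 33/40 ≈ 0.8250.


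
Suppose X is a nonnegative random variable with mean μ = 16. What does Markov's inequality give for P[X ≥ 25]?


μ = E[X] = 16, a = 25.
Markov: P[X ≥ 25] ≤ μ/a = (16)/25 = 16/25.
Numerically: ≈ 0.64000.
(Since a = 25 > μ = 16.00000, the bound 16/25 is < 1 and informative.)

P[X ≥ 25] ≤ 16/25 ≈ 0.64000.


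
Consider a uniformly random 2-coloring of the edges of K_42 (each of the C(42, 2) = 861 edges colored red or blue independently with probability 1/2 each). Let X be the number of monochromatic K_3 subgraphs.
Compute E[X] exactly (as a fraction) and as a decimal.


Let X = Σ_S X_S over the C(42, 3) = 11480 subsets S of size 3, where X_S = 1 if the K_3 on S is monochromatic.
For a fixed S, the K_3 on S has C(3, 2) = 3 edges. P[all 3 edges red] = (1/2)^3, and likewise for blue, so P[monochromatic] = 2·(1/2)^3 = 2^{1 − 3} = 1/4.
By linearity of expectation: E[X] = C(42, 3) · 2^{1 − 3} = 11480 · 1/4 = 2870.
Numerically: E[X] ≈ 2870.0000.

E[X] = C(42,3)·2^(1−C(3,2)) = 2870 ≈ 2870.0000.


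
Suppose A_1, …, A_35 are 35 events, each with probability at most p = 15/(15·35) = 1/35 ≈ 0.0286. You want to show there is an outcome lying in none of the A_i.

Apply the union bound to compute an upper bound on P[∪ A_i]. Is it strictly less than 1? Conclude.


Union bound: P[∪_{i=1}^{35} A_i] ≤ Σ_i P[A_i] ≤ 35·p = 35·(1/35) = 1.
Numerically: 1 ≈ 1.0000.
Is 1 < 1? NO.
Since the bound 1 is ≥ 1, the union bound is uninformative here; it does NOT by itself certify existence.

35·p = 1 ≈ 1.0000; existence NOT certified by the union bound.


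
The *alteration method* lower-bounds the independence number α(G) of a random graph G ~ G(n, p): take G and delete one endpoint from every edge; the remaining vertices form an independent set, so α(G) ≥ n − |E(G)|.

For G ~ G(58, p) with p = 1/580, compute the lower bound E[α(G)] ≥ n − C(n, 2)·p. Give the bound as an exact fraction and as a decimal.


E[|E(G)|] = C(58, 2)·p = 1653 · (1/580) = 57/20.
E[α(G)] ≥ n − E[|E(G)|] = 58 − 57/20 = 1103/20.
Numerically: ≈ 55.150000.
(This is only a lower bound; the true E[α(G)] may be larger.)

E[α(G)] ≥ 1103/20 ≈ 55.150000.


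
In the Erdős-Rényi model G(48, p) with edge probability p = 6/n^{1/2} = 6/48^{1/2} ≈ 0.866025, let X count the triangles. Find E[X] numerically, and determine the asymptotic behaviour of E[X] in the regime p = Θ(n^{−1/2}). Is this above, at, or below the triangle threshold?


Number of potential triangles: C(48, 3) = 17296.
Each occurs with probability p³ ≈ (0.866025)³ ≈ 6.49519053e-01.
By linearity: E[X] = C(48, 3)·p³ ≈ 17296 · 6.49519053e-01 ≈ 11234.081538.
Since α = 1/2 < 1, p = c/n^{1/2} ≫ 1/n is above the triangle threshold p ~ 1/n. Asymptotically E[X] ~ (c³/6)·n^{3(1−α)} = (6³/6)·n^{1.5} → ∞; triangles are abundant w.h.p.

E[X] ≈ 11234.081538; in regime p = Θ(1/n^{1/2}) E[X] diverges (above the triangle threshold p ~ 1/n).


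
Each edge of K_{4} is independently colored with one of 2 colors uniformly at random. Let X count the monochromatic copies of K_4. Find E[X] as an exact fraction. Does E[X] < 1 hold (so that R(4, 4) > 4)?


E[X] = C(4, 4) · 2^{1 − 6} = 1 · 2^{−5} = 1/32.
As a reduced fraction: E[X] = 1/32 ≈ 0.0312.
Is E[X] < 1? YES.
Since E[X] < 1, there exists a 2-coloring of K_{4} with no monochromatic K_4; hence R(4, 4) > 4.

E[X] = 1/32 ≈ 0.0312; E[X] < 1, so R(4, 4) > 4.


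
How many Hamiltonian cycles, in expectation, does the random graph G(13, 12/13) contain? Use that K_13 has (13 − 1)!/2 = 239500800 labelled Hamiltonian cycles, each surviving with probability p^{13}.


K_13 has (13 − 1)!/2 = 239500800 labelled Hamiltonian cycles.
For each such Hamiltonian cycle H, let X_H = 1 if all 13 edges of H are present in G. Then P[X_H = 1] = p^{13} = (12/13)^{13} = 106993205379072/302875106592253.
By linearity of expectation: E[X] = Σ_H E[X_H] = 239500800 · p^{13} = 239500800 · 106993205379072/302875106592253 = 25624958282852047257600/302875106592253.
Numerically: E[X] ≈ 8.46e+07.

E[X] = 239500800 · (12/13)^{13} = 25624958282852047257600/302875106592253 ≈ 8.46e+07.


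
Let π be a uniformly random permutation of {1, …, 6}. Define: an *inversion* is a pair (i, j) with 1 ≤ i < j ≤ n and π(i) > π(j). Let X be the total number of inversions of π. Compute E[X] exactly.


Write X = Σ X_I over the C(6, 2) = 15 pairs i < j, with X_I the indicator of one inversion.
There are 15 indicators.
For each fixed pair i < j, the values π(i) and π(j) are two distinct elements of {1, …, 6} in uniformly random order; by symmetry P[π(i) > π(j)] = 1/2.
By linearity: E[X] = 15 · (1/2) = C(6, 2) · (1/2) = 15/2 = 15/2 ≈ 7.50000.

E[X] = 15/2 = 7.50000.


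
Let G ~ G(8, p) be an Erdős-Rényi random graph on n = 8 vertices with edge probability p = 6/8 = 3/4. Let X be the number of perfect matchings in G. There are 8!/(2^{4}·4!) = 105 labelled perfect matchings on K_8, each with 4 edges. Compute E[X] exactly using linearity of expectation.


K_8 has 8!/(2^{4}·4!) = 105 labelled perfect matchings.
For each such perfect matching H, let X_H = 1 if all 4 edges of H are present in G. Then P[X_H = 1] = p^{4} = (3/4)^{4} = 81/256.
By linearity of expectation: E[X] = Σ_H E[X_H] = 105 · p^{4} = 105 · 81/256 = 8505/256.
Numerically: E[X] ≈ 33.2227.

E[X] = 105 · (3/4)^{4} = 8505/256 ≈ 33.2227.


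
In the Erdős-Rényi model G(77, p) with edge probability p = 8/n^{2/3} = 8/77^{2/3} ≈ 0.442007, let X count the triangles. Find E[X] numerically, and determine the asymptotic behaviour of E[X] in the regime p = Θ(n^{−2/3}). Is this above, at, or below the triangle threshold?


Number of potential triangles: C(77, 3) = 73150.
Each occurs with probability p³ ≈ (0.442007)³ ≈ 8.63552032e-02.
By linearity: E[X] = C(77, 3)·p³ ≈ 73150 · 8.63552032e-02 ≈ 6316.883117.
Since α = 2/3 < 1, p = c/n^{2/3} ≫ 1/n is above the triangle threshold p ~ 1/n. Asymptotically E[X] ~ (c³/6)·n^{3(1−α)} = (8³/6)·n^{1} → ∞; triangles are abundant w.h.p.

E[X] ≈ 6316.883117; in regime p = Θ(1/n^{2/3}) E[X] diverges (above the triangle threshold p ~ 1/n).


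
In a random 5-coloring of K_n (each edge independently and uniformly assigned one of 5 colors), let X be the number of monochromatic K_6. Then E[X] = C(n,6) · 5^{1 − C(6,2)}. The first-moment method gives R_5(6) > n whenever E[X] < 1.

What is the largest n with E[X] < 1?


We need C(n, 6) · 5^{1 − 15} < 1, i.e. C(n, 6) < 5^{15 − 1} = 6103515625.
Check values of n near the boundary:
  n = 126: C(126, 6) = 4925156775; 4925156775 < 6103515625? YES
  n = 127: C(127, 6) = 5169379425; 5169379425 < 6103515625? YES
  n = 128: C(128, 6) = 5423611200; 5423611200 < 6103515625? YES
  n = 129: C(129, 6) = 5688177600; 5688177600 < 6103515625? YES
  n = 130: C(130, 6) = 5963412000; 5963412000 < 6103515625? YES
  n = 131: C(131, 6) = 6249655776; 6249655776 < 6103515625? NO
The largest n with C(n, 6) < 6103515625 is n = 130 (where E[X] = 47707296/48828125 ≈ 0.97705). Hence R_5(6) > 130, i.e. R_5(6) ≥ 131.

Largest n = 130; hence R_5(6) > 130.


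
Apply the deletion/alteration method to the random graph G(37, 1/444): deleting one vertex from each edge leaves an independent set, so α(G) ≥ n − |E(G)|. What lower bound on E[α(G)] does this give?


E[|E(G)|] = C(37, 2)·p = 666 · (1/444) = 3/2.
E[α(G)] ≥ n − E[|E(G)|] = 37 − 3/2 = 71/2.
Numerically: ≈ 35.50000.
(This is only a lower bound; the true E[α(G)] may be larger.)

E[α(G)] ≥ 71/2 ≈ 35.50000.


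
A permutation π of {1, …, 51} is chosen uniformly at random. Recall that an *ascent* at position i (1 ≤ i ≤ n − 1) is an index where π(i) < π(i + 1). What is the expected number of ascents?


Write X = Σ X_I over i = 1, …, 50, with X_I the indicator of one ascent.
There are 50 indicators.
For each fixed i, the pair (π(i), π(i+1)) is a uniformly random ordered pair of distinct values from {1, …, 51}; by symmetry P[π(i) < π(i+1)] = 1/2.
By linearity: E[X] = 50 · (1/2) = (51 − 1) · (1/2) = 25 ≈ 25.000000.

E[X] = 25 = 25.000000.


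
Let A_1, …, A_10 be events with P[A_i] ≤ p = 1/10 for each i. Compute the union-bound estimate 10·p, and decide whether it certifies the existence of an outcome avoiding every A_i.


Union bound: P[∪_{i=1}^{10} A_i] ≤ Σ_i P[A_i] ≤ 10·p = 10·(1/10) = 1.
Numerically: 1 ≈ 1.0000.
Is 1 < 1? NO.
Since the bound 1 is ≥ 1, the union bound is uninformative here; it does NOT by itself certify existence.

10·p = 1 ≈ 1.0000; existence NOT certified by the union bound.


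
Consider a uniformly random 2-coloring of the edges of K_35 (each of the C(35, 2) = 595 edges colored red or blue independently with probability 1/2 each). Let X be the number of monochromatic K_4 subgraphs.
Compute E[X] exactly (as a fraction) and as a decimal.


Let X = Σ_S X_S over the C(35, 4) = 52360 subsets S of size 4, where X_S = 1 if the K_4 on S is monochromatic.
For a fixed S, the K_4 on S has C(4, 2) = 6 edges. P[all 6 edges red] = (1/2)^6, and likewise for blue, so P[monochromatic] = 2·(1/2)^6 = 2^{1 − 6} = 1/32.
By linearity of expectation: E[X] = C(35, 4) · 2^{1 − 6} = 52360 · 1/32 = 6545/4.
Numerically: E[X] ≈ 1636.25000.

E[X] = C(35,4)·2^(1−C(4,2)) = 6545/4 ≈ 1636.25000.


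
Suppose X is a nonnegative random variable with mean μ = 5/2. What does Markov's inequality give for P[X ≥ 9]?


μ = E[X] = 5/2, a = 9.
Markov: P[X ≥ 9] ≤ μ/a = (5/2)/9 = 5/18.
Numerically: ≈ 0.2778.
(Since a = 9 > μ = 2.5000, the bound 5/18 is < 1 and informative.)

P[X ≥ 9] ≤ 5/18 ≈ 0.2778.


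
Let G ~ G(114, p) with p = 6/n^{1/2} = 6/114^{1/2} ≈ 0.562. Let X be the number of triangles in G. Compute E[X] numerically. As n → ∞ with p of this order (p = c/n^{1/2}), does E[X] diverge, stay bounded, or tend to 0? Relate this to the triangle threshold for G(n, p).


Number of potential triangles: C(114, 3) = 240464.
Each occurs with probability p³ ≈ (0.562)³ ≈ 1.774584e-01.
By linearity: E[X] = C(114, 3)·p³ ≈ 240464 · 1.774584e-01 ≈ 42672.3481.
Since α = 1/2 < 1, p = c/n^{1/2} ≫ 1/n is above the triangle threshold p ~ 1/n. Asymptotically E[X] ~ (c³/6)·n^{3(1−α)} = (6³/6)·n^{1.5} → ∞; triangles are abundant w.h.p.

E[X] ≈ 42672.3481; in regime p = Θ(1/n^{1/2}) E[X] diverges (above the triangle threshold p ~ 1/n).


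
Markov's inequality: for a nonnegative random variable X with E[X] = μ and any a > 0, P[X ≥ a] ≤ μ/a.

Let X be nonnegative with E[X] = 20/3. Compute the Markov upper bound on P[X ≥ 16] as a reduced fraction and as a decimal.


μ = E[X] = 20/3, a = 16.
Markov: P[X ≥ 16] ≤ μ/a = (20/3)/16 = 5/12.
Numerically: ≈ 0.4167.
(Since a = 16 > μ = 6.6667, the bound 5/12 is < 1 and informative.)

P[X ≥ 16] ≤ 5/12 ≈ 0.4167.


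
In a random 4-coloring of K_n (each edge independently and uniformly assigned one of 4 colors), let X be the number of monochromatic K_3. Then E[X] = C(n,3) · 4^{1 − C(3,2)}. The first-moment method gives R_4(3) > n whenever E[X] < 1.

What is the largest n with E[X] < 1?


We need C(n, 3) · 4^{1 − 3} < 1, i.e. C(n, 3) < 4^{3 − 1} = 16.
Check values of n near the boundary:
  n = 3: C(3, 3) = 1; 1 < 16? YES
  n = 4: C(4, 3) = 4; 4 < 16? YES
  n = 5: C(5, 3) = 10; 10 < 16? YES
  n = 6: C(6, 3) = 20; 20 < 16? NO
  n = 7: C(7, 3) = 35; 35 < 16? NO
  n = 8: C(8, 3) = 56; 56 < 16? NO
The largest n with C(n, 3) < 16 is n = 5 (where E[X] = 5/8 ≈ 0.625). Hence R_4(3) > 5, i.e. R_4(3) ≥ 6.

Largest n = 5; hence R_4(3) > 5.


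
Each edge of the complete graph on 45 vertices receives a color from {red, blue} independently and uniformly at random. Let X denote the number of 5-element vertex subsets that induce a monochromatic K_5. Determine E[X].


Let X = Σ_S X_S over the C(45, 5) = 1221759 subsets S of size 5, where X_S = 1 if the K_5 on S is monochromatic.
For a fixed S, the K_5 on S has C(5, 2) = 10 edges. P[all 10 edges red] = (1/2)^10, and likewise for blue, so P[monochromatic] = 2·(1/2)^10 = 2^{1 − 10} = 1/512.
Summing: E[X] = C(45, 5) · 2^{1 − 10} = 1221759 · 1/512 = 1221759/512.
Numerically: E[X] ≈ 2386.248047.

E[X] = C(45,5)·2^(1−C(5,2)) = 1221759/512 ≈ 2386.248047.


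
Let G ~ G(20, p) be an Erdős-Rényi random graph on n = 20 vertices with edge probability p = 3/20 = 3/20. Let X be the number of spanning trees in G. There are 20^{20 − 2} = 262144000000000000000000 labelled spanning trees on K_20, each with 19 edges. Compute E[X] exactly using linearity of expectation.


K_20 has 20^{20 − 2} = 262144000000000000000000 labelled spanning trees.
For each such spanning tree H, let X_H = 1 if all 19 edges of H are present in G. Then P[X_H = 1] = p^{19} = (3/20)^{19} = 1162261467/5242880000000000000000000.
By linearity of expectation: E[X] = Σ_H E[X_H] = 262144000000000000000000 · p^{19} = 262144000000000000000000 · 1162261467/5242880000000000000000000 = 1162261467/20.
Numerically: E[X] ≈ 5.81131e+07.

E[X] = 262144000000000000000000 · (3/20)^{19} = 1162261467/20 ≈ 5.81131e+07.


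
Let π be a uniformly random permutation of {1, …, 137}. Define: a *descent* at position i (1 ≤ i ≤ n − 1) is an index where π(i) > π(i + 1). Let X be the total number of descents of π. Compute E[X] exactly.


Write X = Σ X_I over i = 1, …, 136, with X_I the indicator of one descent.
There are 136 indicators.
For each fixed i, the pair (π(i), π(i+1)) is a uniformly random ordered pair of distinct values from {1, …, 137}; by symmetry P[π(i) > π(i+1)] = 1/2.
By linearity: E[X] = 136 · (1/2) = (137 − 1) · (1/2) = 68 ≈ 68.000000.

E[X] = 68 = 68.000000.


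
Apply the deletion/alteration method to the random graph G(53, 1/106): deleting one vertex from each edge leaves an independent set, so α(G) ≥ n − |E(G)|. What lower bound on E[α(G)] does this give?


E[|E(G)|] = C(53, 2)·p = 1378 · (1/106) = 13.
E[α(G)] ≥ n − E[|E(G)|] = 53 − 13 = 40.
Numerically: ≈ 40.000.
(This is only a lower bound; the true E[α(G)] may be larger.)

E[α(G)] ≥ 40 ≈ 40.000.


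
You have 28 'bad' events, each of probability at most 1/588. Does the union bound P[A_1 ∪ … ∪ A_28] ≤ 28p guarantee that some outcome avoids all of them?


Union bound: P[∪_{i=1}^{28} A_i] ≤ Σ_i P[A_i] ≤ 28·p = 28·(1/588) = 1/21.
Numerically: 1/21 ≈ 0.047619.
Is 1/21 < 1? YES.
Since P[∪ A_i] ≤ 1/21 < 1, the complement has P[∩ A_i^c] ≥ 1 − 1/21 = 20/21 > 0, so some outcome avoids every A_i.

28·p = 1/21 ≈ 0.047619; existence CERTIFIED by the union bound.


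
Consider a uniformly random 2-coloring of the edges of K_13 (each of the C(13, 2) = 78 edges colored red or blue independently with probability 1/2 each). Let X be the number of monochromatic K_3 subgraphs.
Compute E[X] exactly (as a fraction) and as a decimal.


Let X = Σ_S X_S over the C(13, 3) = 286 subsets S of size 3, where X_S = 1 if the K_3 on S is monochromatic.
For a fixed S, the K_3 on S has C(3, 2) = 3 edges. P[all 3 edges red] = (1/2)^3, and likewise for blue, so P[monochromatic] = 2·(1/2)^3 = 2^{1 − 3} = 1/4.
By linearity: E[X] = C(13, 3) · 2^{1 − 3} = 286 · 1/4 = 143/2.
Numerically: E[X] ≈ 71.5000.

E[X] = C(13,3)·2^(1−C(3,2)) = 143/2 ≈ 71.5000.
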